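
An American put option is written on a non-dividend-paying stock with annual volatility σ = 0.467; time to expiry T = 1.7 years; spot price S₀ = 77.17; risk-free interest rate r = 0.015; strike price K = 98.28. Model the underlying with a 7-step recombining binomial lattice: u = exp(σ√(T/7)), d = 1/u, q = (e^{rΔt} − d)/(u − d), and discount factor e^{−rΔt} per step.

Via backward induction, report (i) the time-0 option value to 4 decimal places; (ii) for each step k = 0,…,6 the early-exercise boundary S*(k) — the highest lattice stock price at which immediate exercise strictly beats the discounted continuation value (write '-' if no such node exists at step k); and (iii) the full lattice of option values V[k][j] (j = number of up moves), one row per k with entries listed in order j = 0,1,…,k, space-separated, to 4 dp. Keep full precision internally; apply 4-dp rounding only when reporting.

price = 31.3119
boundary = - - - 38.6904 48.7025 61.3056 77.1700
tree:
31.3119
40.2559 20.6595
49.9555 28.7545 10.9560
59.5896 38.6124 16.9670 3.7150
67.5435 49.5775 25.5545 6.6329 0.1871
73.8623 59.5896 36.9744 11.8364 0.3417 0.0000
78.8820 67.5435 49.5775 21.1100 0.6242 0.0000 0.0000
82.8698 73.8623 59.5896 36.9744 1.1402 0.0000 0.0000 0.0000

Δt=0.24286  u=1.25878  d=0.79442  q=0.45058  discount=0.99636
step 7 (expiry): payoffs max(K−S,0) = 82.8698 73.8623 59.5896 36.9744 1.1402 0.0000 0.0000 0.0000
step 6: (k=6,j=0): S=19.3980, (K−S)⁺=78.8820, hold=78.5246 ⇒ V=78.8820 exercise | (k=6,j=1): S=30.7365, (K−S)⁺=67.5435, hold=67.1861 ⇒ V=67.5435 exercise | (k=6,j=2): S=48.7025, (K−S)⁺=49.5775, hold=49.2201 ⇒ V=49.5775 exercise | (k=6,j=3): S=77.1700, (K−S)⁺=21.1100, hold=20.7526 ⇒ V=21.1100 exercise | (k=6,j=4): S=122.2772, (K−S)⁺=0.0000, hold=0.6242 ⇒ V=0.6242 continue | (k=6,j=5): S=193.7505, (K−S)⁺=0.0000, hold=0.0000 ⇒ V=0.0000 continue | (k=6,j=6): S=307.0011, (K−S)⁺=0.0000, hold=0.0000 ⇒ V=0.0000 continue  boundary S*=77.1700
step 5: (k=5,j=0): S=24.4177, (K−S)⁺=73.8623, hold=73.5049 ⇒ V=73.8623 exercise | (k=5,j=1): S=38.6904, (K−S)⁺=59.5896, hold=59.2323 ⇒ V=59.5896 exercise | (k=5,j=2): S=61.3056, (K−S)⁺=36.9744, hold=36.6171 ⇒ V=36.9744 exercise | (k=5,j=3): S=97.1398, (K−S)⁺=1.1402, hold=11.8364 ⇒ V=11.8364 continue | (k=5,j=4): S=153.9197, (K−S)⁺=0.0000, hold=0.3417 ⇒ V=0.3417 continue | (k=5,j=5): S=243.8885, (K−S)⁺=0.0000, hold=0.0000 ⇒ V=0.0000 continue  boundary S*=61.3056
step 4: (k=4,j=0): S=30.7365, (K−S)⁺=67.5435, hold=67.1861 ⇒ V=67.5435 exercise | (k=4,j=1): S=48.7025, (K−S)⁺=49.5775, hold=49.2201 ⇒ V=49.5775 exercise | (k=4,j=2): S=77.1700, (K−S)⁺=21.1100, hold=25.5545 ⇒ V=25.5545 continue | (k=4,j=3): S=122.2772, (K−S)⁺=0.0000, hold=6.6329 ⇒ V=6.6329 continue | (k=4,j=4): S=193.7505, (K−S)⁺=0.0000, hold=0.1871 ⇒ V=0.1871 continue  boundary S*=48.7025
step 3: (k=3,j=0): S=38.6904, (K−S)⁺=59.5896, hold=59.2323 ⇒ V=59.5896 exercise | (k=3,j=1): S=61.3056, (K−S)⁺=36.9744, hold=38.6124 ⇒ V=38.6124 continue | (k=3,j=2): S=97.1398, (K−S)⁺=1.1402, hold=16.9670 ⇒ V=16.9670 continue | (k=3,j=3): S=153.9197, (K−S)⁺=0.0000, hold=3.7150 ⇒ V=3.7150 continue  boundary S*=38.6904
step 2: (k=2,j=0): S=48.7025, (K−S)⁺=49.5775, hold=49.9555 ⇒ V=49.9555 continue | (k=2,j=1): S=77.1700, (K−S)⁺=21.1100, hold=28.7545 ⇒ V=28.7545 continue | (k=2,j=2): S=122.2772, (K−S)⁺=0.0000, hold=10.9560 ⇒ V=10.9560 continue  boundary S*=-
step 1: (k=1,j=0): S=61.3056, (K−S)⁺=36.9744, hold=40.2559 ⇒ V=40.2559 continue | (k=1,j=1): S=97.1398, (K−S)⁺=1.1402, hold=20.6595 ⇒ V=20.6595 continue  boundary S*=-
step 0: (k=0,j=0): S=77.1700, (K−S)⁺=21.1100, hold=31.3119 ⇒ V=31.3119 continue  boundary S*=-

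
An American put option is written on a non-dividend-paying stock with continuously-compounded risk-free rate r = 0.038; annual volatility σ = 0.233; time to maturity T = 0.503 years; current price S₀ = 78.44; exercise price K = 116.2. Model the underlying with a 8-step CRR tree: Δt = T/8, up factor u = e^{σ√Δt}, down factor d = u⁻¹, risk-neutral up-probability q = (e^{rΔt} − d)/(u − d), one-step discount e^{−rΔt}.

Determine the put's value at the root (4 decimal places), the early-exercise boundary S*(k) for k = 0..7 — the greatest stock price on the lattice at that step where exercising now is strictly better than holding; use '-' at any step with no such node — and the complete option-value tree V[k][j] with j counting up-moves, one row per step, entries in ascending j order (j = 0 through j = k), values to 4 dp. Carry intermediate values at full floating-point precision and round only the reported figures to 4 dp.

params: Δt=0.06288 u=1.06016 d=0.94325 q=0.50586 e^(-rΔt)=0.99761
t_8 payoffs: 67.0470 60.9545 54.1068 46.4104 37.7600 28.0374 17.1097 4.8274 0.0000
t_7: node(7,0) S=52.1103 payoff=64.0897 vs cont=63.8124 → 64.0897 [stop]  node(7,1) S=58.5694 payoff=57.6306 vs cont=57.3533 → 57.6306 [stop]  node(7,2) S=65.8290 payoff=50.3710 vs cont=50.0937 → 50.3710 [stop]  node(7,3) S=73.9885 payoff=42.2115 vs cont=41.9342 → 42.2115 [stop]  node(7,4) S=83.1593 payoff=33.0407 vs cont=32.7634 → 33.0407 [stop]  node(7,5) S=93.4669 payoff=22.7331 vs cont=22.4558 → 22.7331 [stop]  node(7,6) S=105.0521 payoff=11.1479 vs cont=10.8706 → 11.1479 [stop]  node(7,7) S=118.0733 payoff=0.0000 vs cont=2.3797 → 2.3797 [wait]  ⇒ S*(7)=105.0521
t_6: node(6,0) S=55.2455 payoff=60.9545 vs cont=60.6772 → 60.9545 [stop]  node(6,1) S=62.0932 payoff=54.1068 vs cont=53.8295 → 54.1068 [stop]  node(6,2) S=69.7896 payoff=46.4104 vs cont=46.1331 → 46.4104 [stop]  node(6,3) S=78.4400 payoff=37.7600 vs cont=37.4827 → 37.7600 [stop]  node(6,4) S=88.1626 payoff=28.0374 vs cont=27.7601 → 28.0374 [stop]  node(6,5) S=99.0903 payoff=17.1097 vs cont=16.8324 → 17.1097 [stop]  node(6,6) S=111.3726 payoff=4.8274 vs cont=6.6964 → 6.6964 [wait]  ⇒ S*(6)=99.0903
t_5: node(5,0) S=58.5694 payoff=57.6306 vs cont=57.3533 → 57.6306 [stop]  node(5,1) S=65.8290 payoff=50.3710 vs cont=50.0937 → 50.3710 [stop]  node(5,2) S=73.9885 payoff=42.2115 vs cont=41.9342 → 42.2115 [stop]  node(5,3) S=83.1593 payoff=33.0407 vs cont=32.7634 → 33.0407 [stop]  node(5,4) S=93.4669 payoff=22.7331 vs cont=22.4558 → 22.7331 [stop]  node(5,5) S=105.0521 payoff=11.1479 vs cont=11.8138 → 11.8138 [wait]  ⇒ S*(5)=93.4669
t_4: node(4,0) S=62.0932 payoff=54.1068 vs cont=53.8295 → 54.1068 [stop]  node(4,1) S=69.7896 payoff=46.4104 vs cont=46.1331 → 46.4104 [stop]  node(4,2) S=78.4400 payoff=37.7600 vs cont=37.4827 → 37.7600 [stop]  node(4,3) S=88.1626 payoff=28.0374 vs cont=27.7601 → 28.0374 [stop]  node(4,4) S=99.0903 payoff=17.1097 vs cont=17.1684 → 17.1684 [wait]  ⇒ S*(4)=88.1626
t_3: node(3,0) S=65.8290 payoff=50.3710 vs cont=50.0937 → 50.3710 [stop]  node(3,1) S=73.9885 payoff=42.2115 vs cont=41.9342 → 42.2115 [stop]  node(3,2) S=83.1593 payoff=33.0407 vs cont=32.7634 → 33.0407 [stop]  node(3,3) S=93.4669 payoff=22.7331 vs cont=22.4854 → 22.7331 [stop]  ⇒ S*(3)=93.4669
t_2: node(2,0) S=69.7896 payoff=46.4104 vs cont=46.1331 → 46.4104 [stop]  node(2,1) S=78.4400 payoff=37.7600 vs cont=37.4827 → 37.7600 [stop]  node(2,2) S=88.1626 payoff=28.0374 vs cont=27.7601 → 28.0374 [stop]  ⇒ S*(2)=88.1626
t_1: node(1,0) S=73.9885 payoff=42.2115 vs cont=41.9342 → 42.2115 [stop]  node(1,1) S=83.1593 payoff=33.0407 vs cont=32.7634 → 33.0407 [stop]  ⇒ S*(1)=83.1593
t_0: node(0,0) S=78.4400 payoff=37.7600 vs cont=37.4827 → 37.7600 [stop]  ⇒ S*(0)=78.4400

price = 37.7600
boundary = 78.4400 83.1593 88.1626 93.4669 88.1626 93.4669 99.0903 105.0521
tree:
37.7600
42.2115 33.0407
46.4104 37.7600 28.0374
50.3710 42.2115 33.0407 22.7331
54.1068 46.4104 37.7600 28.0374 17.1684
57.6306 50.3710 42.2115 33.0407 22.7331 11.8138
60.9545 54.1068 46.4104 37.7600 28.0374 17.1097 6.6964
64.0897 57.6306 50.3710 42.2115 33.0407 22.7331 11.1479 2.3797
67.0470 60.9545 54.1068 46.4104 37.7600 28.0374 17.1097 4.8274 0.0000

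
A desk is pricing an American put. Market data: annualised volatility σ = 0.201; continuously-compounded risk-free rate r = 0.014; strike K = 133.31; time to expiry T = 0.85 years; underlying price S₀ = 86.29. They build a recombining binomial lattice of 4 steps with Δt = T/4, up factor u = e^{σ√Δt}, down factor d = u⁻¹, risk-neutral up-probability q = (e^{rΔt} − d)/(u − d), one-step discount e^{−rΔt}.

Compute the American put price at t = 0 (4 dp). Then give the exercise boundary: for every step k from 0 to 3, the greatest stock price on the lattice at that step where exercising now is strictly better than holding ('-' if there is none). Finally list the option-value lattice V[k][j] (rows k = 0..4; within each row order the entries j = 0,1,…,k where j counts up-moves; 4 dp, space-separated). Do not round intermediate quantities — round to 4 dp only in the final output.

params: Δt=0.21250 u=1.09708 d=0.91151 q=0.49291 e^(-rΔt)=0.99703
t_4 payoffs: 73.7438 61.6164 47.0200 29.4518 8.3068
t_3: node(3,0) S=65.3492 payoff=67.9608 vs cont=67.5648 → 67.9608 [stop]  node(3,1) S=78.6539 payoff=54.6561 vs cont=54.2601 → 54.6561 [stop]  node(3,2) S=94.6674 payoff=38.6426 vs cont=38.2466 → 38.6426 [stop]  node(3,3) S=113.9413 payoff=19.3687 vs cont=18.9727 → 19.3687 [stop]  ⇒ S*(3)=113.9413
t_2: node(2,0) S=71.6936 payoff=61.6164 vs cont=61.2204 → 61.6164 [stop]  node(2,1) S=86.2900 payoff=47.0200 vs cont=46.6240 → 47.0200 [stop]  node(2,2) S=103.8582 payoff=29.4518 vs cont=29.0558 → 29.4518 [stop]  ⇒ S*(2)=103.8582
t_1: node(1,0) S=78.6539 payoff=54.6561 vs cont=54.2601 → 54.6561 [stop]  node(1,1) S=94.6674 payoff=38.6426 vs cont=38.2466 → 38.6426 [stop]  ⇒ S*(1)=94.6674
t_0: node(0,0) S=86.2900 payoff=47.0200 vs cont=46.6240 → 47.0200 [stop]  ⇒ S*(0)=86.2900

price = 47.0200
boundary = 86.2900 94.6674 103.8582 113.9413
tree:
47.0200
54.6561 38.6426
61.6164 47.0200 29.4518
67.9608 54.6561 38.6426 19.3687
73.7438 61.6164 47.0200 29.4518 8.3068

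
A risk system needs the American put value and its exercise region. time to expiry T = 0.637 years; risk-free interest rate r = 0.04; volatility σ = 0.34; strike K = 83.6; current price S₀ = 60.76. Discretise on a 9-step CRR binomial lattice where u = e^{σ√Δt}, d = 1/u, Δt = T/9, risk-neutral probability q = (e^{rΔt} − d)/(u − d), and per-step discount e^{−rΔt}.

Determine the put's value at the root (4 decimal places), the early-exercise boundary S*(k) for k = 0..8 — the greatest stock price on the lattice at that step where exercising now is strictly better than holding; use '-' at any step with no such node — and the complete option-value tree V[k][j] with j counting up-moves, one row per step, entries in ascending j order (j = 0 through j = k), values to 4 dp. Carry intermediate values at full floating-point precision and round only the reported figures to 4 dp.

params: Δt=0.07078 u=1.09467 d=0.91352 q=0.49305 e^(-rΔt)=0.99717
t_9 payoffs: 56.6806 51.3424 44.9455 37.2802 28.0947 17.0878 3.8981 0.0000 0.0000 0.0000
t_8: node(8,0) S=29.4679 payoff=54.1321 vs cont=53.8958 → 54.1321 [stop]  node(8,1) S=35.3115 payoff=48.2885 vs cont=48.0522 → 48.2885 [stop]  node(8,2) S=42.3139 payoff=41.2861 vs cont=41.0497 → 41.2861 [stop]  node(8,3) S=50.7050 payoff=32.8950 vs cont=32.6587 → 32.8950 [stop]  node(8,4) S=60.7600 payoff=22.8400 vs cont=22.6037 → 22.8400 [stop]  node(8,5) S=72.8090 payoff=10.7910 vs cont=10.5547 → 10.7910 [stop]  node(8,6) S=87.2474 payoff=0.0000 vs cont=1.9705 → 1.9705 [wait]  node(8,7) S=104.5489 payoff=0.0000 vs cont=0.0000 → 0.0000 [wait]  node(8,8) S=125.2815 payoff=0.0000 vs cont=0.0000 → 0.0000 [wait]  ⇒ S*(8)=72.8090
t_7: node(7,0) S=32.2576 payoff=51.3424 vs cont=51.1060 → 51.3424 [stop]  node(7,1) S=38.6545 payoff=44.9455 vs cont=44.7092 → 44.9455 [stop]  node(7,2) S=46.3198 payoff=37.2802 vs cont=37.0438 → 37.2802 [stop]  node(7,3) S=55.5053 payoff=28.0947 vs cont=27.8584 → 28.0947 [stop]  node(7,4) S=66.5122 payoff=17.0878 vs cont=16.8514 → 17.0878 [stop]  node(7,5) S=79.7019 payoff=3.8981 vs cont=6.4238 → 6.4238 [wait]  node(7,6) S=95.5072 payoff=0.0000 vs cont=0.9961 → 0.9961 [wait]  node(7,7) S=114.4467 payoff=0.0000 vs cont=0.0000 → 0.0000 [wait]  ⇒ S*(7)=66.5122
t_6: node(6,0) S=35.3115 payoff=48.2885 vs cont=48.0522 → 48.2885 [stop]  node(6,1) S=42.3139 payoff=41.2861 vs cont=41.0497 → 41.2861 [stop]  node(6,2) S=50.7050 payoff=32.8950 vs cont=32.6587 → 32.8950 [stop]  node(6,3) S=60.7600 payoff=22.8400 vs cont=22.6037 → 22.8400 [stop]  node(6,4) S=72.8090 payoff=10.7910 vs cont=11.7965 → 11.7965 [wait]  node(6,5) S=87.2474 payoff=0.0000 vs cont=3.7371 → 3.7371 [wait]  node(6,6) S=104.5489 payoff=0.0000 vs cont=0.5036 → 0.5036 [wait]  ⇒ S*(6)=60.7600
t_5: node(5,0) S=38.6545 payoff=44.9455 vs cont=44.7092 → 44.9455 [stop]  node(5,1) S=46.3198 payoff=37.2802 vs cont=37.0438 → 37.2802 [stop]  node(5,2) S=55.5053 payoff=28.0947 vs cont=27.8584 → 28.0947 [stop]  node(5,3) S=66.5122 payoff=17.0878 vs cont=17.3458 → 17.3458 [wait]  node(5,4) S=79.7019 payoff=3.8981 vs cont=7.8007 → 7.8007 [wait]  node(5,5) S=95.5072 payoff=0.0000 vs cont=2.1367 → 2.1367 [wait]  ⇒ S*(5)=55.5053
t_4: node(4,0) S=42.3139 payoff=41.2861 vs cont=41.0497 → 41.2861 [stop]  node(4,1) S=50.7050 payoff=32.8950 vs cont=32.6587 → 32.8950 [stop]  node(4,2) S=60.7600 payoff=22.8400 vs cont=22.7305 → 22.8400 [stop]  node(4,3) S=72.8090 payoff=10.7910 vs cont=12.6038 → 12.6038 [wait]  node(4,4) S=87.2474 payoff=0.0000 vs cont=4.9939 → 4.9939 [wait]  ⇒ S*(4)=60.7600
t_3: node(3,0) S=46.3198 payoff=37.2802 vs cont=37.0438 → 37.2802 [stop]  node(3,1) S=55.5053 payoff=28.0947 vs cont=27.8584 → 28.0947 [stop]  node(3,2) S=66.5122 payoff=17.0878 vs cont=17.7427 → 17.7427 [wait]  node(3,3) S=79.7019 payoff=3.8981 vs cont=8.8267 → 8.8267 [wait]  ⇒ S*(3)=55.5053
t_2: node(2,0) S=50.7050 payoff=32.8950 vs cont=32.6587 → 32.8950 [stop]  node(2,1) S=60.7600 payoff=22.8400 vs cont=22.9257 → 22.9257 [wait]  node(2,2) S=72.8090 payoff=10.7910 vs cont=13.3089 → 13.3089 [wait]  ⇒ S*(2)=50.7050
t_1: node(1,0) S=55.5053 payoff=28.0947 vs cont=27.9005 → 28.0947 [stop]  node(1,1) S=66.5122 payoff=17.0878 vs cont=18.1327 → 18.1327 [wait]  ⇒ S*(1)=55.5053
t_0: node(0,0) S=60.7600 payoff=22.8400 vs cont=23.1174 → 23.1174 [wait]  ⇒ S*(0)=-

price = 23.1174
boundary = - 55.5053 50.7050 55.5053 60.7600 55.5053 60.7600 66.5122 72.8090
tree:
23.1174
28.0947 18.1327
32.8950 22.9257 13.3089
37.2802 28.0947 17.7427 8.8267
41.2861 32.8950 22.8400 12.6038 4.9939
44.9455 37.2802 28.0947 17.3458 7.8007 2.1367
48.2885 41.2861 32.8950 22.8400 11.7965 3.7371 0.5036
51.3424 44.9455 37.2802 28.0947 17.0878 6.4238 0.9961 0.0000
54.1321 48.2885 41.2861 32.8950 22.8400 10.7910 1.9705 0.0000 0.0000
56.6806 51.3424 44.9455 37.2802 28.0947 17.0878 3.8981 0.0000 0.0000 0.0000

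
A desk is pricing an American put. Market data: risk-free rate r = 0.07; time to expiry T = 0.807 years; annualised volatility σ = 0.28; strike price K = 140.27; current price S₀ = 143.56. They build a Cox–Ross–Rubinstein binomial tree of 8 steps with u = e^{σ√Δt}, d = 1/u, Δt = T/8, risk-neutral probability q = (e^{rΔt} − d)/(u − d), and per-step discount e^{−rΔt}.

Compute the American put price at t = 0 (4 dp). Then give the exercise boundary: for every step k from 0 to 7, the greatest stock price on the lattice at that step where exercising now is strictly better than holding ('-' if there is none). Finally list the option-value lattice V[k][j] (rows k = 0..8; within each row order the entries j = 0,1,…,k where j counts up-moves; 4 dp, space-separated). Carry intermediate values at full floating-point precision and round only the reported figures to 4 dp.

Δt=0.10088, u=1.09300, d=0.91491, q=0.51757, disc=e^(-rΔt)=0.99296
k=8 terminal: V=max(K-S,0) → 69.7913 56.0720 39.6821 20.1018 0.0000 0.0000 0.0000 0.0000 0.0000
k=7: j=0 S=77.0335 intr=63.2365 cont=62.2495 V=63.2365[EX]; j=1 S=92.0288 intr=48.2412 cont=47.2542 V=48.2412[EX]; j=2 S=109.9430 intr=30.3270 cont=29.3400 V=30.3270[EX]; j=3 S=131.3444 intr=8.9256 cont=9.6295 V=9.6295[hold]; j=4 S=156.9117 intr=0.0000 cont=0.0000 V=0.0000[hold]; j=5 S=187.4560 intr=0.0000 cont=0.0000 V=0.0000[hold]; j=6 S=223.9459 intr=0.0000 cont=0.0000 V=0.0000[hold]; j=7 S=267.5390 intr=0.0000 cont=0.0000 V=0.0000[hold]  S*(7)=109.9430
k=6: j=0 S=84.1980 intr=56.0720 cont=55.0850 V=56.0720[EX]; j=1 S=100.5879 intr=39.6821 cont=38.6951 V=39.6821[EX]; j=2 S=120.1682 intr=20.1018 cont=19.4765 V=20.1018[EX]; j=3 S=143.5600 intr=0.0000 cont=4.6128 V=4.6128[hold]; j=4 S=171.5052 intr=0.0000 cont=0.0000 V=0.0000[hold]; j=5 S=204.8902 intr=0.0000 cont=0.0000 V=0.0000[hold]; j=6 S=244.7739 intr=0.0000 cont=0.0000 V=0.0000[hold]  S*(6)=120.1682
k=5: j=0 S=92.0288 intr=48.2412 cont=47.2542 V=48.2412[EX]; j=1 S=109.9430 intr=30.3270 cont=29.3400 V=30.3270[EX]; j=2 S=131.3444 intr=8.9256 cont=12.0001 V=12.0001[hold]; j=3 S=156.9117 intr=0.0000 cont=2.2097 V=2.2097[hold]; j=4 S=187.4560 intr=0.0000 cont=0.0000 V=0.0000[hold]; j=5 S=223.9459 intr=0.0000 cont=0.0000 V=0.0000[hold]  S*(5)=109.9430
k=4: j=0 S=100.5879 intr=39.6821 cont=38.6951 V=39.6821[EX]; j=1 S=120.1682 intr=20.1018 cont=20.6949 V=20.6949[hold]; j=2 S=143.5600 intr=0.0000 cont=6.8841 V=6.8841[hold]; j=3 S=171.5052 intr=0.0000 cont=1.0585 V=1.0585[hold]; j=4 S=204.8902 intr=0.0000 cont=0.0000 V=0.0000[hold]  S*(4)=100.5879
k=3: j=0 S=109.9430 intr=30.3270 cont=29.6448 V=30.3270[EX]; j=1 S=131.3444 intr=8.9256 cont=13.4515 V=13.4515[hold]; j=2 S=156.9117 intr=0.0000 cont=3.8417 V=3.8417[hold]; j=3 S=187.4560 intr=0.0000 cont=0.5071 V=0.5071[hold]  S*(3)=109.9430
k=2: j=0 S=120.1682 intr=20.1018 cont=21.4408 V=21.4408[hold]; j=1 S=143.5600 intr=0.0000 cont=8.4181 V=8.4181[hold]; j=2 S=171.5052 intr=0.0000 cont=2.1009 V=2.1009[hold]  S*(2)=-
k=1: j=0 S=131.3444 intr=8.9256 cont=14.5972 V=14.5972[hold]; j=1 S=156.9117 intr=0.0000 cont=5.1123 V=5.1123[hold]  S*(1)=-
k=0: j=0 S=143.5600 intr=0.0000 cont=9.6199 V=9.6199[hold]  S*(0)=-

price = 9.6199
boundary = - - - 109.9430 100.5879 109.9430 120.1682 109.9430
tree:
9.6199
14.5972 5.1123
21.4408 8.4181 2.1009
30.3270 13.4515 3.8417 0.5071
39.6821 20.6949 6.8841 1.0585 0.0000
48.2412 30.3270 12.0001 2.2097 0.0000 0.0000
56.0720 39.6821 20.1018 4.6128 0.0000 0.0000 0.0000
63.2365 48.2412 30.3270 9.6295 0.0000 0.0000 0.0000 0.0000
69.7913 56.0720 39.6821 20.1018 0.0000 0.0000 0.0000 0.0000 0.0000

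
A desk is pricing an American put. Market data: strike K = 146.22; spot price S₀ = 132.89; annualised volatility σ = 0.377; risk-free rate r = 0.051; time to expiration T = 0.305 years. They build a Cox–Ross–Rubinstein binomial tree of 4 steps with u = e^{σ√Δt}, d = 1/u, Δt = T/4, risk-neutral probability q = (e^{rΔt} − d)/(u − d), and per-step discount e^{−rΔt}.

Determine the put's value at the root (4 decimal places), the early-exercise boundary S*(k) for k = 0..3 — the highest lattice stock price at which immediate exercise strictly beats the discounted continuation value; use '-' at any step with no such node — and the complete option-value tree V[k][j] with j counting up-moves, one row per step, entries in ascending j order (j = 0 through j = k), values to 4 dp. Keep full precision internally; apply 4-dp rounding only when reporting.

Δt=0.07625, u=1.10971, d=0.90113, q=0.49268, disc=e^(-rΔt)=0.99612
k=4 terminal: V=max(K-S,0) → 58.5910 38.3079 13.3300 0.0000 0.0000
k=3: j=0 S=97.2431 intr=48.9769 cont=48.4094 V=48.9769[EX]; j=1 S=119.7516 intr=26.4684 cont=25.9009 V=26.4684[EX]; j=2 S=147.4699 intr=0.0000 cont=6.7364 V=6.7364[hold]; j=3 S=181.6041 intr=0.0000 cont=0.0000 V=0.0000[hold]  S*(3)=119.7516
k=2: j=0 S=107.9121 intr=38.3079 cont=37.7404 V=38.3079[EX]; j=1 S=132.8900 intr=13.3300 cont=16.6819 V=16.6819[hold]; j=2 S=163.6495 intr=0.0000 cont=3.4042 V=3.4042[hold]  S*(2)=107.9121
k=1: j=0 S=119.7516 intr=26.4684 cont=27.5459 V=27.5459[hold]; j=1 S=147.4699 intr=0.0000 cont=10.1009 V=10.1009[hold]  S*(1)=-
k=0: j=0 S=132.8900 intr=13.3300 cont=18.8776 V=18.8776[hold]  S*(0)=-

price = 18.8776
boundary = - - 107.9121 119.7516
tree:
18.8776
27.5459 10.1009
38.3079 16.6819 3.4042
48.9769 26.4684 6.7364 0.0000
58.5910 38.3079 13.3300 0.0000 0.0000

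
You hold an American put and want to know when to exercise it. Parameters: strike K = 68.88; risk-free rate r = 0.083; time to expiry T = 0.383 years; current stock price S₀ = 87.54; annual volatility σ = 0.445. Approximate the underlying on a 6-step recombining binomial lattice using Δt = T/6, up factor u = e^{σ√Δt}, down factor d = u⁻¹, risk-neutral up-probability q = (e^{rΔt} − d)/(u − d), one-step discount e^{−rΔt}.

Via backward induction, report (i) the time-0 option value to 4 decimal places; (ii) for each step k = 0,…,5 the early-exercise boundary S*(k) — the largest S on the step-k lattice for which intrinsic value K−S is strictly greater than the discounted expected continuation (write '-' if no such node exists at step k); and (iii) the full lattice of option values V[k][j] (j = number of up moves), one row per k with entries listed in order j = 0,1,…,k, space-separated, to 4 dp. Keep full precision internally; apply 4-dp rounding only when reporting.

params: Δt=0.06383 u=1.11899 d=0.89366 q=0.49550 e^(-rΔt)=0.99472
t_6 payoffs: 24.2898 13.0465 0.0000 0.0000 0.0000 0.0000 0.0000
t_5: node(5,0) S=49.8961 payoff=18.9839 vs cont=18.6199 → 18.9839 [stop]  node(5,1) S=62.4774 payoff=6.4026 vs cont=6.5472 → 6.5472 [wait]  node(5,2) S=78.2310 payoff=0.0000 vs cont=0.0000 → 0.0000 [wait]  node(5,3) S=97.9568 payoff=0.0000 vs cont=0.0000 → 0.0000 [wait]  node(5,4) S=122.6564 payoff=0.0000 vs cont=0.0000 → 0.0000 [wait]  node(5,5) S=153.5840 payoff=0.0000 vs cont=0.0000 → 0.0000 [wait]  ⇒ S*(5)=49.8961
t_4: node(4,0) S=55.8335 payoff=13.0465 vs cont=12.7538 → 13.0465 [stop]  node(4,1) S=69.9118 payoff=0.0000 vs cont=3.2856 → 3.2856 [wait]  node(4,2) S=87.5400 payoff=0.0000 vs cont=0.0000 → 0.0000 [wait]  node(4,3) S=109.6131 payoff=0.0000 vs cont=0.0000 → 0.0000 [wait]  node(4,4) S=137.2518 payoff=0.0000 vs cont=0.0000 → 0.0000 [wait]  ⇒ S*(4)=55.8335
t_3: node(3,0) S=62.4774 payoff=6.4026 vs cont=8.1666 → 8.1666 [wait]  node(3,1) S=78.2310 payoff=0.0000 vs cont=1.6489 → 1.6489 [wait]  node(3,2) S=97.9568 payoff=0.0000 vs cont=0.0000 → 0.0000 [wait]  node(3,3) S=122.6564 payoff=0.0000 vs cont=0.0000 → 0.0000 [wait]  ⇒ S*(3)=-
t_2: node(2,0) S=69.9118 payoff=0.0000 vs cont=4.9110 → 4.9110 [wait]  node(2,1) S=87.5400 payoff=0.0000 vs cont=0.8275 → 0.8275 [wait]  node(2,2) S=109.6131 payoff=0.0000 vs cont=0.0000 → 0.0000 [wait]  ⇒ S*(2)=-
t_1: node(1,0) S=78.2310 payoff=0.0000 vs cont=2.8724 → 2.8724 [wait]  node(1,1) S=97.9568 payoff=0.0000 vs cont=0.4152 → 0.4152 [wait]  ⇒ S*(1)=-
t_0: node(0,0) S=87.5400 payoff=0.0000 vs cont=1.6461 → 1.6461 [wait]  ⇒ S*(0)=-

price = 1.6461
boundary = - - - - 55.8335 49.8961
tree:
1.6461
2.8724 0.4152
4.9110 0.8275 0.0000
8.1666 1.6489 0.0000 0.0000
13.0465 3.2856 0.0000 0.0000 0.0000
18.9839 6.5472 0.0000 0.0000 0.0000 0.0000
24.2898 13.0465 0.0000 0.0000 0.0000 0.0000 0.0000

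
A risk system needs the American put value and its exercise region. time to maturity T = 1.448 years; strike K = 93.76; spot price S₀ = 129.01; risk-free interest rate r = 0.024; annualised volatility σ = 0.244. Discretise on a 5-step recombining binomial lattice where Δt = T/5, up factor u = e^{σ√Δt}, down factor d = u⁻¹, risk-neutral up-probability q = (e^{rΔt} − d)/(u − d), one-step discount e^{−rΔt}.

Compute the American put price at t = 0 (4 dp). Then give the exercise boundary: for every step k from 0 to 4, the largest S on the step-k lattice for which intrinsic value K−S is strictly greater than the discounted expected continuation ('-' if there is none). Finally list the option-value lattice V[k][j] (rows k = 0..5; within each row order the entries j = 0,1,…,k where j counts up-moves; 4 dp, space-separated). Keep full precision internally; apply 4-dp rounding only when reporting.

price = 1.9625
boundary = - - - - 76.2990
tree:
1.9625
3.4822 0.4317
6.0885 0.8586 0.0000
10.4443 1.7076 0.0000 0.0000
17.4610 3.3963 0.0000 0.0000 0.0000
26.8497 6.7548 0.0000 0.0000 0.0000 0.0000

Δt=0.28960  u=1.14032  d=0.87695  q=0.49370  discount=0.99307
step 5 (expiry): payoffs max(K−S,0) = 26.8497 6.7548 0.0000 0.0000 0.0000 0.0000
step 4: (k=4,j=0): S=76.2990, (K−S)⁺=17.4610, hold=16.8115 ⇒ V=17.4610 exercise | (k=4,j=1): S=99.2136, (K−S)⁺=0.0000, hold=3.3963 ⇒ V=3.3963 continue | (k=4,j=2): S=129.0100, (K−S)⁺=0.0000, hold=0.0000 ⇒ V=0.0000 continue | (k=4,j=3): S=167.7550, (K−S)⁺=0.0000, hold=0.0000 ⇒ V=0.0000 continue | (k=4,j=4): S=218.1361, (K−S)⁺=0.0000, hold=0.0000 ⇒ V=0.0000 continue  boundary S*=76.2990
step 3: (k=3,j=0): S=87.0052, (K−S)⁺=6.7548, hold=10.4443 ⇒ V=10.4443 continue | (k=3,j=1): S=113.1351, (K−S)⁺=0.0000, hold=1.7076 ⇒ V=1.7076 continue | (k=3,j=2): S=147.1125, (K−S)⁺=0.0000, hold=0.0000 ⇒ V=0.0000 continue | (k=3,j=3): S=191.2941, (K−S)⁺=0.0000, hold=0.0000 ⇒ V=0.0000 continue  boundary S*=-
step 2: (k=2,j=0): S=99.2136, (K−S)⁺=0.0000, hold=6.0885 ⇒ V=6.0885 continue | (k=2,j=1): S=129.0100, (K−S)⁺=0.0000, hold=0.8586 ⇒ V=0.8586 continue | (k=2,j=2): S=167.7550, (K−S)⁺=0.0000, hold=0.0000 ⇒ V=0.0000 continue  boundary S*=-
step 1: (k=1,j=0): S=113.1351, (K−S)⁺=0.0000, hold=3.4822 ⇒ V=3.4822 continue | (k=1,j=1): S=147.1125, (K−S)⁺=0.0000, hold=0.4317 ⇒ V=0.4317 continue  boundary S*=-
step 0: (k=0,j=0): S=129.0100, (K−S)⁺=0.0000, hold=1.9625 ⇒ V=1.9625 continue  boundary S*=-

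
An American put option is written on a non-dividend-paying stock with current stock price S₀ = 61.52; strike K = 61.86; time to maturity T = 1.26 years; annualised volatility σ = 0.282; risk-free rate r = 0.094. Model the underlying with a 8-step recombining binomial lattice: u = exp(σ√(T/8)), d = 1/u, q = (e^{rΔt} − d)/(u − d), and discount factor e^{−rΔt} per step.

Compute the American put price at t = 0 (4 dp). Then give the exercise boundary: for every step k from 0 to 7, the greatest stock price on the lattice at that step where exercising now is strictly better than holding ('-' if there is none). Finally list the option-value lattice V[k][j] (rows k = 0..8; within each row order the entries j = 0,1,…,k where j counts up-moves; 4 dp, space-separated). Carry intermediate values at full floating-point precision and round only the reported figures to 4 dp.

Δt=0.15750, u=1.11842, d=0.89412, q=0.53855, disc=e^(-rΔt)=0.98530
k=8 terminal: V=max(K-S,0) → 36.7306 30.4266 22.5413 12.6778 0.3400 0.0000 0.0000 0.0000 0.0000
k=7: j=0 S=28.1052 intr=33.7548 cont=32.8457 V=33.7548[EX]; j=1 S=35.1557 intr=26.7043 cont=25.7952 V=26.7043[EX]; j=2 S=43.9748 intr=17.8852 cont=16.9761 V=17.8852[EX]; j=3 S=55.0063 intr=6.8537 cont=5.9446 V=6.8537[EX]; j=4 S=68.8051 intr=0.0000 cont=0.1546 V=0.1546[hold]; j=5 S=86.0655 intr=0.0000 cont=0.0000 V=0.0000[hold]; j=6 S=107.6558 intr=0.0000 cont=0.0000 V=0.0000[hold]; j=7 S=134.6622 intr=0.0000 cont=0.0000 V=0.0000[hold]  S*(7)=55.0063
k=6: j=0 S=31.4334 intr=30.4266 cont=29.5175 V=30.4266[EX]; j=1 S=39.3187 intr=22.5413 cont=21.6322 V=22.5413[EX]; j=2 S=49.1822 intr=12.6778 cont=11.7687 V=12.6778[EX]; j=3 S=61.5200 intr=0.3400 cont=3.1982 V=3.1982[hold]; j=4 S=76.9528 intr=0.0000 cont=0.0703 V=0.0703[hold]; j=5 S=96.2572 intr=0.0000 cont=0.0000 V=0.0000[hold]; j=6 S=120.4042 intr=0.0000 cont=0.0000 V=0.0000[hold]  S*(6)=49.1822
k=5: j=0 S=35.1557 intr=26.7043 cont=25.7952 V=26.7043[EX]; j=1 S=43.9748 intr=17.8852 cont=16.9761 V=17.8852[EX]; j=2 S=55.0063 intr=6.8537 cont=7.4613 V=7.4613[hold]; j=3 S=68.8051 intr=0.0000 cont=1.4914 V=1.4914[hold]; j=4 S=86.0655 intr=0.0000 cont=0.0320 V=0.0320[hold]; j=5 S=107.6558 intr=0.0000 cont=0.0000 V=0.0000[hold]  S*(5)=43.9748
k=4: j=0 S=39.3187 intr=22.5413 cont=21.6322 V=22.5413[EX]; j=1 S=49.1822 intr=12.6778 cont=12.0911 V=12.6778[EX]; j=2 S=61.5200 intr=0.3400 cont=4.1839 V=4.1839[hold]; j=3 S=76.9528 intr=0.0000 cont=0.6951 V=0.6951[hold]; j=4 S=96.2572 intr=0.0000 cont=0.0145 V=0.0145[hold]  S*(4)=49.1822
k=3: j=0 S=43.9748 intr=17.8852 cont=16.9761 V=17.8852[EX]; j=1 S=55.0063 intr=6.8537 cont=7.9843 V=7.9843[hold]; j=2 S=68.8051 intr=0.0000 cont=2.2711 V=2.2711[hold]; j=3 S=86.0655 intr=0.0000 cont=0.3237 V=0.3237[hold]  S*(3)=43.9748
k=2: j=0 S=49.1822 intr=12.6778 cont=12.3686 V=12.6778[EX]; j=1 S=61.5200 intr=0.3400 cont=4.8354 V=4.8354[hold]; j=2 S=76.9528 intr=0.0000 cont=1.2044 V=1.2044[hold]  S*(2)=49.1822
k=1: j=0 S=55.0063 intr=6.8537 cont=8.3300 V=8.3300[hold]; j=1 S=68.8051 intr=0.0000 cont=2.8376 V=2.8376[hold]  S*(1)=-
k=0: j=0 S=61.5200 intr=0.3400 cont=5.2931 V=5.2931[hold]  S*(0)=-

price = 5.2931
boundary = - - 49.1822 43.9748 49.1822 43.9748 49.1822 55.0063
tree:
5.2931
8.3300 2.8376
12.6778 4.8354 1.2044
17.8852 7.9843 2.2711 0.3237
22.5413 12.6778 4.1839 0.6951 0.0145
26.7043 17.8852 7.4613 1.4914 0.0320 0.0000
30.4266 22.5413 12.6778 3.1982 0.0703 0.0000 0.0000
33.7548 26.7043 17.8852 6.8537 0.1546 0.0000 0.0000 0.0000
36.7306 30.4266 22.5413 12.6778 0.3400 0.0000 0.0000 0.0000 0.0000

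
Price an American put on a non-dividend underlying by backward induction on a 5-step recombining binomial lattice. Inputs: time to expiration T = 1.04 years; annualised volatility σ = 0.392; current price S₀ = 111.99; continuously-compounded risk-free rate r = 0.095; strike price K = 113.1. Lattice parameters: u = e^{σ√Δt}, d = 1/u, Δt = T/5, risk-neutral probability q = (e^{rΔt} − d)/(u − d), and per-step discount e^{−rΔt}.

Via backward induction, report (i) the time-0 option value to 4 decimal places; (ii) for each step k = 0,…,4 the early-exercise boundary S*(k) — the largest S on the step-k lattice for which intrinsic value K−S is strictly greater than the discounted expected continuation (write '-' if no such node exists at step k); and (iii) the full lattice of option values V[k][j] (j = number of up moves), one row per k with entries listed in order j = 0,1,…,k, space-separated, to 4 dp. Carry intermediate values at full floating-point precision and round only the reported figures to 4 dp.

price = 14.5259
boundary = - - 78.3237 65.5014 78.3237
tree:
14.5259
22.9238 7.0550
34.7763 12.4742 2.1435
47.5986 21.3453 4.4704 0.0000
58.3218 34.7763 9.3231 0.0000 0.0000
67.2896 47.5986 19.4439 0.0000 0.0000 0.0000

Δt=0.20800, u=1.19576, d=0.83629, q=0.51094, disc=e^(-rΔt)=0.98043
k=5 terminal: V=max(K-S,0) → 67.2896 47.5986 19.4439 0.0000 0.0000 0.0000
k=4: j=0 S=54.7782 intr=58.3218 cont=56.1089 V=58.3218[EX]; j=1 S=78.3237 intr=34.7763 cont=32.5634 V=34.7763[EX]; j=2 S=111.9900 intr=1.1100 cont=9.3231 V=9.3231[hold]; j=3 S=160.1272 intr=0.0000 cont=0.0000 V=0.0000[hold]; j=4 S=228.9555 intr=0.0000 cont=0.0000 V=0.0000[hold]  S*(4)=78.3237
k=3: j=0 S=65.5014 intr=47.5986 cont=45.3857 V=47.5986[EX]; j=1 S=93.6561 intr=19.4439 cont=21.3453 V=21.3453[hold]; j=2 S=133.9128 intr=0.0000 cont=4.4704 V=4.4704[hold]; j=3 S=191.4732 intr=0.0000 cont=0.0000 V=0.0000[hold]  S*(3)=65.5014
k=2: j=0 S=78.3237 intr=34.7763 cont=33.5158 V=34.7763[EX]; j=1 S=111.9900 intr=1.1100 cont=12.4742 V=12.4742[hold]; j=2 S=160.1272 intr=0.0000 cont=2.1435 V=2.1435[hold]  S*(2)=78.3237
k=1: j=0 S=93.6561 intr=19.4439 cont=22.9238 V=22.9238[hold]; j=1 S=133.9128 intr=0.0000 cont=7.0550 V=7.0550[hold]  S*(1)=-
k=0: j=0 S=111.9900 intr=1.1100 cont=14.5259 V=14.5259[hold]  S*(0)=-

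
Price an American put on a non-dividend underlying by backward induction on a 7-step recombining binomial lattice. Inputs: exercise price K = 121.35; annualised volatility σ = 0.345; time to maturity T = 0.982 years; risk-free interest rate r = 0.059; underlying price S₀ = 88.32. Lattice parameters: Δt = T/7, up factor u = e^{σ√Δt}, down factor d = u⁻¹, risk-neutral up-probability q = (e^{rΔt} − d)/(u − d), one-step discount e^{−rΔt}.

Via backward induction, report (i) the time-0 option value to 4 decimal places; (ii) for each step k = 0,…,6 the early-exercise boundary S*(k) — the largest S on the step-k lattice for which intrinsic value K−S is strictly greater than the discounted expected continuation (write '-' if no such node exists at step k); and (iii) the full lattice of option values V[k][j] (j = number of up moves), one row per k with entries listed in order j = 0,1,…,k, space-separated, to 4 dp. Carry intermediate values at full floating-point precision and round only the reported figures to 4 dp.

price = 33.5740
boundary = - 77.6140 68.2058 77.6140 88.3200 77.6140 88.3200
tree:
33.5740
43.7360 23.9625
53.1442 33.0647 15.2519
61.4120 43.7360 22.9351 7.8165
68.6776 53.1442 33.0300 13.2140 2.5449
75.0625 61.4120 43.7360 21.5113 5.1301 0.0000
80.6734 68.6776 53.1442 33.0300 10.3416 0.0000 0.0000
85.6041 75.0625 61.4120 43.7360 20.8472 0.0000 0.0000 0.0000

params: Δt=0.14029 u=1.13794 d=0.87878 q=0.49981 e^(-rΔt)=0.99176
t_7 payoffs: 85.6041 75.0625 61.4120 43.7360 20.8472 0.0000 0.0000 0.0000
t_6: node(6,0) S=40.6766 payoff=80.6734 vs cont=79.6731 → 80.6734 [stop]  node(6,1) S=52.6724 payoff=68.6776 vs cont=67.6774 → 68.6776 [stop]  node(6,2) S=68.2058 payoff=53.1442 vs cont=52.1440 → 53.1442 [stop]  node(6,3) S=88.3200 payoff=33.0300 vs cont=32.0297 → 33.0300 [stop]  node(6,4) S=114.3660 payoff=6.9840 vs cont=10.3416 → 10.3416 [wait]  node(6,5) S=148.0932 payoff=0.0000 vs cont=0.0000 → 0.0000 [wait]  node(6,6) S=191.7667 payoff=0.0000 vs cont=0.0000 → 0.0000 [wait]  ⇒ S*(6)=88.3200
t_5: node(5,0) S=46.2875 payoff=75.0625 vs cont=74.0622 → 75.0625 [stop]  node(5,1) S=59.9380 payoff=61.4120 vs cont=60.4118 → 61.4120 [stop]  node(5,2) S=77.6140 payoff=43.7360 vs cont=42.7358 → 43.7360 [stop]  node(5,3) S=100.5028 payoff=20.8472 vs cont=21.5113 → 21.5113 [wait]  node(5,4) S=130.1416 payoff=0.0000 vs cont=5.1301 → 5.1301 [wait]  node(5,5) S=168.5211 payoff=0.0000 vs cont=0.0000 → 0.0000 [wait]  ⇒ S*(5)=77.6140
t_4: node(4,0) S=52.6724 payoff=68.6776 vs cont=67.6774 → 68.6776 [stop]  node(4,1) S=68.2058 payoff=53.1442 vs cont=52.1440 → 53.1442 [stop]  node(4,2) S=88.3200 payoff=33.0300 vs cont=32.3589 → 33.0300 [stop]  node(4,3) S=114.3660 payoff=6.9840 vs cont=13.2140 → 13.2140 [wait]  node(4,4) S=148.0932 payoff=0.0000 vs cont=2.5449 → 2.5449 [wait]  ⇒ S*(4)=88.3200
t_3: node(3,0) S=59.9380 payoff=61.4120 vs cont=60.4118 → 61.4120 [stop]  node(3,1) S=77.6140 payoff=43.7360 vs cont=42.7358 → 43.7360 [stop]  node(3,2) S=100.5028 payoff=20.8472 vs cont=22.9351 → 22.9351 [wait]  node(3,3) S=130.1416 payoff=0.0000 vs cont=7.8165 → 7.8165 [wait]  ⇒ S*(3)=77.6140
t_2: node(2,0) S=68.2058 payoff=53.1442 vs cont=52.1440 → 53.1442 [stop]  node(2,1) S=88.3200 payoff=33.0300 vs cont=33.0647 → 33.0647 [wait]  node(2,2) S=114.3660 payoff=6.9840 vs cont=15.2519 → 15.2519 [wait]  ⇒ S*(2)=68.2058
t_1: node(1,0) S=77.6140 payoff=43.7360 vs cont=42.7530 → 43.7360 [stop]  node(1,1) S=100.5028 payoff=20.8472 vs cont=23.9625 → 23.9625 [wait]  ⇒ S*(1)=77.6140
t_0: node(0,0) S=88.3200 payoff=33.0300 vs cont=33.5740 → 33.5740 [wait]  ⇒ S*(0)=-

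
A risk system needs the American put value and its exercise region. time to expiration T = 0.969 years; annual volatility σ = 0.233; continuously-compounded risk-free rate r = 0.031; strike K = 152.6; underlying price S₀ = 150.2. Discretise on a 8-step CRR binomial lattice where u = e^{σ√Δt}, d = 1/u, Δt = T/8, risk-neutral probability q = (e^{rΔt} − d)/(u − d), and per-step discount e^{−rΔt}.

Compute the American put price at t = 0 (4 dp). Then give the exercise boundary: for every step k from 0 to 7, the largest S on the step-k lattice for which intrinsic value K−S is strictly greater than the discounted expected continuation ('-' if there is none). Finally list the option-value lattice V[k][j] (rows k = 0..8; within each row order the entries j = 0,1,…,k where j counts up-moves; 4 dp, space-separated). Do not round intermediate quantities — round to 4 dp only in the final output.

price = 13.0977
boundary = - - - 117.7654 108.5926 117.7654 127.7130 138.5009
tree:
13.0977
18.7720 7.5871
26.0487 11.7199 3.5588
34.8346 17.5594 6.0356 1.1373
44.0074 25.3283 10.0117 2.1505 0.1444
52.4657 34.8346 16.1214 4.0476 0.2915 0.0000
60.2652 44.0074 24.8870 7.5778 0.5886 0.0000 0.0000
67.4571 52.4657 34.8346 14.0991 1.1885 0.0000 0.0000 0.0000
74.0889 60.2652 44.0074 24.8870 2.4000 0.0000 0.0000 0.0000 0.0000

Δt=0.12112, u=1.08447, d=0.92211, q=0.50291, disc=e^(-rΔt)=0.99625
k=8 terminal: V=max(K-S,0) → 74.0889 60.2652 44.0074 24.8870 2.4000 0.0000 0.0000 0.0000 0.0000
k=7: j=0 S=85.1429 intr=67.4571 cont=66.8852 V=67.4571[EX]; j=1 S=100.1343 intr=52.4657 cont=51.8937 V=52.4657[EX]; j=2 S=117.7654 intr=34.8346 cont=34.2627 V=34.8346[EX]; j=3 S=138.5009 intr=14.0991 cont=13.5272 V=14.0991[EX]; j=4 S=162.8873 intr=0.0000 cont=1.1885 V=1.1885[hold]; j=5 S=191.5676 intr=0.0000 cont=0.0000 V=0.0000[hold]; j=6 S=225.2978 intr=0.0000 cont=0.0000 V=0.0000[hold]; j=7 S=264.9669 intr=0.0000 cont=0.0000 V=0.0000[hold]  S*(7)=138.5009
k=6: j=0 S=92.3348 intr=60.2652 cont=59.6932 V=60.2652[EX]; j=1 S=108.5926 intr=44.0074 cont=43.4354 V=44.0074[EX]; j=2 S=127.7130 intr=24.8870 cont=24.3151 V=24.8870[EX]; j=3 S=150.2000 intr=2.4000 cont=7.5778 V=7.5778[hold]; j=4 S=176.6464 intr=0.0000 cont=0.5886 V=0.5886[hold]; j=5 S=207.7493 intr=0.0000 cont=0.0000 V=0.0000[hold]; j=6 S=244.3286 intr=0.0000 cont=0.0000 V=0.0000[hold]  S*(6)=127.7130
k=5: j=0 S=100.1343 intr=52.4657 cont=51.8937 V=52.4657[EX]; j=1 S=117.7654 intr=34.8346 cont=34.2627 V=34.8346[EX]; j=2 S=138.5009 intr=14.0991 cont=16.1214 V=16.1214[hold]; j=3 S=162.8873 intr=0.0000 cont=4.0476 V=4.0476[hold]; j=4 S=191.5676 intr=0.0000 cont=0.2915 V=0.2915[hold]; j=5 S=225.2978 intr=0.0000 cont=0.0000 V=0.0000[hold]  S*(5)=117.7654
k=4: j=0 S=108.5926 intr=44.0074 cont=43.4354 V=44.0074[EX]; j=1 S=127.7130 intr=24.8870 cont=25.3283 V=25.3283[hold]; j=2 S=150.2000 intr=2.4000 cont=10.0117 V=10.0117[hold]; j=3 S=176.6464 intr=0.0000 cont=2.1505 V=2.1505[hold]; j=4 S=207.7493 intr=0.0000 cont=0.1444 V=0.1444[hold]  S*(4)=108.5926
k=3: j=0 S=117.7654 intr=34.8346 cont=34.4838 V=34.8346[EX]; j=1 S=138.5009 intr=14.0991 cont=17.5594 V=17.5594[hold]; j=2 S=162.8873 intr=0.0000 cont=6.0356 V=6.0356[hold]; j=3 S=191.5676 intr=0.0000 cont=1.1373 V=1.1373[hold]  S*(3)=117.7654
k=2: j=0 S=127.7130 intr=24.8870 cont=26.0487 V=26.0487[hold]; j=1 S=150.2000 intr=2.4000 cont=11.7199 V=11.7199[hold]; j=2 S=176.6464 intr=0.0000 cont=3.5588 V=3.5588[hold]  S*(2)=-
k=1: j=0 S=138.5009 intr=14.0991 cont=18.7720 V=18.7720[hold]; j=1 S=162.8873 intr=0.0000 cont=7.5871 V=7.5871[hold]  S*(1)=-
k=0: j=0 S=150.2000 intr=2.4000 cont=13.0977 V=13.0977[hold]  S*(0)=-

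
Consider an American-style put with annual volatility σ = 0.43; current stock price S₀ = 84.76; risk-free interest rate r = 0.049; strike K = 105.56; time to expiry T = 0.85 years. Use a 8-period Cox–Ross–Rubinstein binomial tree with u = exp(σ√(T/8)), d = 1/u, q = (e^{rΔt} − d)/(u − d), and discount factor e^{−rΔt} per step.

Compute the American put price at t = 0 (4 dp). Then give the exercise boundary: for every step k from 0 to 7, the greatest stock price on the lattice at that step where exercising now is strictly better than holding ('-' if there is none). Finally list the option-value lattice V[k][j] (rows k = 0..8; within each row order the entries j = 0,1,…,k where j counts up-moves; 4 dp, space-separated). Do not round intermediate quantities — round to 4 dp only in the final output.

price = 25.3882
boundary = - - 64.0394 55.6641 64.0394 73.6748 64.0394 73.6748
tree:
25.3882
32.9991 17.5344
41.5206 24.2549 10.5467
49.8959 32.3810 15.8386 5.0092
57.1758 41.5206 22.9701 8.3937 1.4489
63.5037 49.8959 31.8852 13.6974 2.8203 0.0000
69.0040 57.1758 41.5206 21.5213 5.4898 0.0000 0.0000
73.7849 63.5037 49.8959 31.8852 10.6858 0.0000 0.0000 0.0000
77.9405 69.0040 57.1758 41.5206 20.8000 0.0000 0.0000 0.0000 0.0000

Δt=0.10625, u=1.15046, d=0.86922, q=0.48358, disc=e^(-rΔt)=0.99481
k=8 terminal: V=max(K-S,0) → 77.9405 69.0040 57.1758 41.5206 20.8000 0.0000 0.0000 0.0000 0.0000
k=7: j=0 S=31.7751 intr=73.7849 cont=73.2367 V=73.7849[EX]; j=1 S=42.0563 intr=63.5037 cont=62.9555 V=63.5037[EX]; j=2 S=55.6641 intr=49.8959 cont=49.3478 V=49.8959[EX]; j=3 S=73.6748 intr=31.8852 cont=31.3371 V=31.8852[EX]; j=4 S=97.5131 intr=8.0469 cont=10.6858 V=10.6858[hold]; j=5 S=129.0645 intr=0.0000 cont=0.0000 V=0.0000[hold]; j=6 S=170.8247 intr=0.0000 cont=0.0000 V=0.0000[hold]; j=7 S=226.0969 intr=0.0000 cont=0.0000 V=0.0000[hold]  S*(7)=73.6748
k=6: j=0 S=36.5560 intr=69.0040 cont=68.4558 V=69.0040[EX]; j=1 S=48.3842 intr=57.1758 cont=56.6277 V=57.1758[EX]; j=2 S=64.0394 intr=41.5206 cont=40.9725 V=41.5206[EX]; j=3 S=84.7600 intr=20.8000 cont=21.5213 V=21.5213[hold]; j=4 S=112.1850 intr=0.0000 cont=5.4898 V=5.4898[hold]; j=5 S=148.4837 intr=0.0000 cont=0.0000 V=0.0000[hold]; j=6 S=196.5272 intr=0.0000 cont=0.0000 V=0.0000[hold]  S*(6)=64.0394
k=5: j=0 S=42.0563 intr=63.5037 cont=62.9555 V=63.5037[EX]; j=1 S=55.6641 intr=49.8959 cont=49.3478 V=49.8959[EX]; j=2 S=73.6748 intr=31.8852 cont=31.6841 V=31.8852[EX]; j=3 S=97.5131 intr=8.0469 cont=13.6974 V=13.6974[hold]; j=4 S=129.0645 intr=0.0000 cont=2.8203 V=2.8203[hold]; j=5 S=170.8247 intr=0.0000 cont=0.0000 V=0.0000[hold]  S*(5)=73.6748
k=4: j=0 S=48.3842 intr=57.1758 cont=56.6277 V=57.1758[EX]; j=1 S=64.0394 intr=41.5206 cont=40.9725 V=41.5206[EX]; j=2 S=84.7600 intr=20.8000 cont=22.9701 V=22.9701[hold]; j=3 S=112.1850 intr=0.0000 cont=8.3937 V=8.3937[hold]; j=4 S=148.4837 intr=0.0000 cont=1.4489 V=1.4489[hold]  S*(4)=64.0394
k=3: j=0 S=55.6641 intr=49.8959 cont=49.3478 V=49.8959[EX]; j=1 S=73.6748 intr=31.8852 cont=32.3810 V=32.3810[hold]; j=2 S=97.5131 intr=8.0469 cont=15.8386 V=15.8386[hold]; j=3 S=129.0645 intr=0.0000 cont=5.0092 V=5.0092[hold]  S*(3)=55.6641
k=2: j=0 S=64.0394 intr=41.5206 cont=41.2110 V=41.5206[EX]; j=1 S=84.7600 intr=20.8000 cont=24.2549 V=24.2549[hold]; j=2 S=112.1850 intr=0.0000 cont=10.5467 V=10.5467[hold]  S*(2)=64.0394
k=1: j=0 S=73.6748 intr=31.8852 cont=32.9991 V=32.9991[hold]; j=1 S=97.5131 intr=8.0469 cont=17.5344 V=17.5344[hold]  S*(1)=-
k=0: j=0 S=84.7600 intr=20.8000 cont=25.3882 V=25.3882[hold]  S*(0)=-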